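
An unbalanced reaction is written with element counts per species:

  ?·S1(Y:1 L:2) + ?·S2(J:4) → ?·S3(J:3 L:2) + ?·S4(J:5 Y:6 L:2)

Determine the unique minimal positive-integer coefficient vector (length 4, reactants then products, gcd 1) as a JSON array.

J: 6·0+5·4 = 20 | 5·3+1·5 = 20
Y: 6·1+5·0 = 6 | 5·0+1·6 = 6
L: 6·2+5·0 = 12 | 5·2+1·2 = 12
gcd(6,5,5,1) = 1

Coefficients: [6, 5, 5, 1]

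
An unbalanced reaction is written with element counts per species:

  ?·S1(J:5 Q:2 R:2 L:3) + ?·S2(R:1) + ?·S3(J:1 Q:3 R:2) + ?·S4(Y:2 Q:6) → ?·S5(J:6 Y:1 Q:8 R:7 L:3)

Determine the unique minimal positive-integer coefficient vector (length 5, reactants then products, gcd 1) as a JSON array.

Coefficients: [2, 6, 2, 1, 2]

J: 2·5+6·0+2·1+1·0 = 12 | 2·6 = 12
Y: 2·0+6·0+2·0+1·2 = 2 | 2·1 = 2
Q: 2·2+6·0+2·3+1·6 = 16 | 2·8 = 16
R: 2·2+6·1+2·2+1·0 = 14 | 2·7 = 14
L: 2·3+6·0+2·0+1·0 = 6 | 2·3 = 6
gcd(2,6,2,1,2) = 1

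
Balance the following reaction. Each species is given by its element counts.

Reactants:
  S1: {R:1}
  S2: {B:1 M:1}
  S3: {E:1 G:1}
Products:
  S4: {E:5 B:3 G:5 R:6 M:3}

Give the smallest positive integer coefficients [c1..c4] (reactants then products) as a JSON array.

Coefficients: [6, 3, 5, 1]

E: 6·0+3·0+5·1 = 5 | 1·5 = 5
B: 6·0+3·1+5·0 = 3 | 1·3 = 3
G: 6·0+3·0+5·1 = 5 | 1·5 = 5
R: 6·1+3·0+5·0 = 6 | 1·6 = 6
M: 6·0+3·1+5·0 = 3 | 1·3 = 3
gcd(6,3,5,1) = 1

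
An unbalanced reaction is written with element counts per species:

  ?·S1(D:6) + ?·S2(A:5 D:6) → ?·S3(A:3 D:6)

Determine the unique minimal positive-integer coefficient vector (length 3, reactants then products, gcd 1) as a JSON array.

A: 2·0+3·5 = 15 | 5·3 = 15
D: 2·6+3·6 = 30 | 5·6 = 30
gcd(2,3,5) = 1

Coefficients: [2, 3, 5]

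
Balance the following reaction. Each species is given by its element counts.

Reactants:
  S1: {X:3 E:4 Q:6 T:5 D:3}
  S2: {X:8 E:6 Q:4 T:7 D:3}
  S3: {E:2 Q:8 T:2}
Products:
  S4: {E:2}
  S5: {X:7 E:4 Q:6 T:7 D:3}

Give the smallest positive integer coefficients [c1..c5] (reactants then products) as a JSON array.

X: 1·3+4·8+1·0 = 35 | 5·0+5·7 = 35
E: 1·4+4·6+1·2 = 30 | 5·2+5·4 = 30
Q: 1·6+4·4+1·8 = 30 | 5·0+5·6 = 30
T: 1·5+4·7+1·2 = 35 | 5·0+5·7 = 35
D: 1·3+4·3+1·0 = 15 | 5·0+5·3 = 15
gcd(1,4,1,5,5) = 1

Coefficients: [1, 4, 1, 5, 5]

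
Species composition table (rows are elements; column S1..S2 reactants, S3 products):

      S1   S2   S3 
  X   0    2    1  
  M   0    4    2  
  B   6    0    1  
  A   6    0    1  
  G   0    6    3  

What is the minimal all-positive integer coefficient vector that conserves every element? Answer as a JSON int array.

Coefficients: [1, 3, 6]

X: 1·0+3·2 = 6 | 6·1 = 6
M: 1·0+3·4 = 12 | 6·2 = 12
B: 1·6+3·0 = 6 | 6·1 = 6
A: 1·6+3·0 = 6 | 6·1 = 6
G: 1·0+3·6 = 18 | 6·3 = 18
gcd(1,3,6) = 1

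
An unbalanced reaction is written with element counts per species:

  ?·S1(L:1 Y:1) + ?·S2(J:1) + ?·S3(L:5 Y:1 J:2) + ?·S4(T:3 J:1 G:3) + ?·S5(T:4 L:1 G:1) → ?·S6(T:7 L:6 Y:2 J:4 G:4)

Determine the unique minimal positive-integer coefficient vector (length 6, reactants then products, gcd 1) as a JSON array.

T: 5·0+6·0+3·0+4·3+4·4 = 28 | 4·7 = 28
L: 5·1+6·0+3·5+4·0+4·1 = 24 | 4·6 = 24
Y: 5·1+6·0+3·1+4·0+4·0 = 8 | 4·2 = 8
J: 5·0+6·1+3·2+4·1+4·0 = 16 | 4·4 = 16
G: 5·0+6·0+3·0+4·3+4·1 = 16 | 4·4 = 16
gcd(5,6,3,4,4,4) = 1

Coefficients: [5, 6, 3, 4, 4, 4]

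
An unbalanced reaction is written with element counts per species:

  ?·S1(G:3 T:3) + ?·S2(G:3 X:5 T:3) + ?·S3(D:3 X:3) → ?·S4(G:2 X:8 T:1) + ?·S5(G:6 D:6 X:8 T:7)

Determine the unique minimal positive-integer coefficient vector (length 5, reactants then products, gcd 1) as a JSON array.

G: 2·3+6·3+6·0 = 24 | 3·2+3·6 = 24
D: 2·0+6·0+6·3 = 18 | 3·0+3·6 = 18
X: 2·0+6·5+6·3 = 48 | 3·8+3·8 = 48
T: 2·3+6·3+6·0 = 24 | 3·1+3·7 = 24
gcd(2,6,6,3,3) = 1

Coefficients: [2, 6, 6, 3, 3]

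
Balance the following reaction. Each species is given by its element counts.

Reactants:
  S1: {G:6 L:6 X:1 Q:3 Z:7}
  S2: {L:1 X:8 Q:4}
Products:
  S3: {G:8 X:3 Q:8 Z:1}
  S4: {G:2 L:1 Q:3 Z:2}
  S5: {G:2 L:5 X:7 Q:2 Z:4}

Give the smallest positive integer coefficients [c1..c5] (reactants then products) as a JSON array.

G: 5·6+5·0 = 30 | 1·8+5·2+6·2 = 30
L: 5·6+5·1 = 35 | 1·0+5·1+6·5 = 35
X: 5·1+5·8 = 45 | 1·3+5·0+6·7 = 45
Q: 5·3+5·4 = 35 | 1·8+5·3+6·2 = 35
Z: 5·7+5·0 = 35 | 1·1+5·2+6·4 = 35
gcd(5,5,1,5,6) = 1

Coefficients: [5, 5, 1, 5, 6]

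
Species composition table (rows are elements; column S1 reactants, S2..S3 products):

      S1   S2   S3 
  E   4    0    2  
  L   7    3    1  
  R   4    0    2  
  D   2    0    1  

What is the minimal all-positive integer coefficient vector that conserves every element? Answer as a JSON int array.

E: 3·4 = 12 | 5·0+6·2 = 12
L: 3·7 = 21 | 5·3+6·1 = 21
R: 3·4 = 12 | 5·0+6·2 = 12
D: 3·2 = 6 | 5·0+6·1 = 6
gcd(3,5,6) = 1

Coefficients: [3, 5, 6]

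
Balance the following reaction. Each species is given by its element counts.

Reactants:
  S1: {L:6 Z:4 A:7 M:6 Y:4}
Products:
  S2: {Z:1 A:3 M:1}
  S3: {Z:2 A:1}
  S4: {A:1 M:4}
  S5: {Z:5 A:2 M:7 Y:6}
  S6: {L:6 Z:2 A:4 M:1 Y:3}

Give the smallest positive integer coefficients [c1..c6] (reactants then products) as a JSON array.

L: 6·6 = 36 | 3·0+2·0+5·0+1·0+6·6 = 36
Z: 6·4 = 24 | 3·1+2·2+5·0+1·5+6·2 = 24
A: 6·7 = 42 | 3·3+2·1+5·1+1·2+6·4 = 42
M: 6·6 = 36 | 3·1+2·0+5·4+1·7+6·1 = 36
Y: 6·4 = 24 | 3·0+2·0+5·0+1·6+6·3 = 24
gcd(6,3,2,5,1,6) = 1

Coefficients: [6, 3, 2, 5, 1, 6]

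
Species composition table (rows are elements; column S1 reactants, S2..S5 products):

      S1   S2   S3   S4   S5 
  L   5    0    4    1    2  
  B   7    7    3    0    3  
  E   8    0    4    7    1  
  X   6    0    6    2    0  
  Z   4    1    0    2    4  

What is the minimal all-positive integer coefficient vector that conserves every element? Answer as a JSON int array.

Coefficients: [5, 2, 4, 3, 3]

L: 5·5 = 25 | 2·0+4·4+3·1+3·2 = 25
B: 5·7 = 35 | 2·7+4·3+3·0+3·3 = 35
E: 5·8 = 40 | 2·0+4·4+3·7+3·1 = 40
X: 5·6 = 30 | 2·0+4·6+3·2+3·0 = 30
Z: 5·4 = 20 | 2·1+4·0+3·2+3·4 = 20
gcd(5,2,4,3,3) = 1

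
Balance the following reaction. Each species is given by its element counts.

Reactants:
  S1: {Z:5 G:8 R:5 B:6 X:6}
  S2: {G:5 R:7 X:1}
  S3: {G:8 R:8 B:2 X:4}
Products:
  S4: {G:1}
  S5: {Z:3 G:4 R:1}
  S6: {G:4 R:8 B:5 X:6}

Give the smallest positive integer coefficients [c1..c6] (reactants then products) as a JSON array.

Z: 3·5+2·0+1·0 = 15 | 6·0+5·3+4·0 = 15
G: 3·8+2·5+1·8 = 42 | 6·1+5·4+4·4 = 42
R: 3·5+2·7+1·8 = 37 | 6·0+5·1+4·8 = 37
B: 3·6+2·0+1·2 = 20 | 6·0+5·0+4·5 = 20
X: 3·6+2·1+1·4 = 24 | 6·0+5·0+4·6 = 24
gcd(3,2,1,6,5,4) = 1

Coefficients: [3, 2, 1, 6, 5, 4]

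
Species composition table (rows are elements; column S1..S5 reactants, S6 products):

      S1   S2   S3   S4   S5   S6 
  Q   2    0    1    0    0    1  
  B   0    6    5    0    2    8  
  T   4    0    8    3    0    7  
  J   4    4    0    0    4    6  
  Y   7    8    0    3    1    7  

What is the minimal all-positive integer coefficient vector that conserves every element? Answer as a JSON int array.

Coefficients: [1, 3, 4, 2, 5, 6]

Q: 1·2+3·0+4·1+2·0+5·0 = 6 | 6·1 = 6
B: 1·0+3·6+4·5+2·0+5·2 = 48 | 6·8 = 48
T: 1·4+3·0+4·8+2·3+5·0 = 42 | 6·7 = 42
J: 1·4+3·4+4·0+2·0+5·4 = 36 | 6·6 = 36
Y: 1·7+3·8+4·0+2·3+5·1 = 42 | 6·7 = 42
gcd(1,3,4,2,5,6) = 1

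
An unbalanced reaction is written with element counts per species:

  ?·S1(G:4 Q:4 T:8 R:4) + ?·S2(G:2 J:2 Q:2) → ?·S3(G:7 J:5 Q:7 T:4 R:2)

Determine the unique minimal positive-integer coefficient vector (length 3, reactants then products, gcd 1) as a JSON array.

G: 1·4+5·2 = 14 | 2·7 = 14
J: 1·0+5·2 = 10 | 2·5 = 10
Q: 1·4+5·2 = 14 | 2·7 = 14
T: 1·8+5·0 = 8 | 2·4 = 8
R: 1·4+5·0 = 4 | 2·2 = 4
gcd(1,5,2) = 1

Coefficients: [1, 5, 2]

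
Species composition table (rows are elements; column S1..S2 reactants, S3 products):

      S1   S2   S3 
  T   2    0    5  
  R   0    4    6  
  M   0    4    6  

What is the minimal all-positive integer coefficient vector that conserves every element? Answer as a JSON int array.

T: 5·2+3·0 = 10 | 2·5 = 10
R: 5·0+3·4 = 12 | 2·6 = 12
M: 5·0+3·4 = 12 | 2·6 = 12
gcd(5,3,2) = 1

Coefficients: [5, 3, 2]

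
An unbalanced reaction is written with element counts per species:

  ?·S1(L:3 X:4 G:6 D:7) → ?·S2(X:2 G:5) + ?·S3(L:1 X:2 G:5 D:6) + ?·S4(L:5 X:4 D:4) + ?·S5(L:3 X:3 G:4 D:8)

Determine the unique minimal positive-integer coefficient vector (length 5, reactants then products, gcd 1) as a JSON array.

Coefficients: [6, 3, 1, 1, 4]

L: 6·3 = 18 | 3·0+1·1+1·5+4·3 = 18
X: 6·4 = 24 | 3·2+1·2+1·4+4·3 = 24
G: 6·6 = 36 | 3·5+1·5+1·0+4·4 = 36
D: 6·7 = 42 | 3·0+1·6+1·4+4·8 = 42
gcd(6,3,1,1,4) = 1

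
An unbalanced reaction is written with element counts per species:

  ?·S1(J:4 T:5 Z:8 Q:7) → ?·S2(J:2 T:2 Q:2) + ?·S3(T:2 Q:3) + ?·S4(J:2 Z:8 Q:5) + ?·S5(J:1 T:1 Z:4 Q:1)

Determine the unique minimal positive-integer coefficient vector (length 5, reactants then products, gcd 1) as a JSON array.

Coefficients: [4, 4, 3, 1, 6]

J: 4·4 = 16 | 4·2+3·0+1·2+6·1 = 16
T: 4·5 = 20 | 4·2+3·2+1·0+6·1 = 20
Z: 4·8 = 32 | 4·0+3·0+1·8+6·4 = 32
Q: 4·7 = 28 | 4·2+3·3+1·5+6·1 = 28
gcd(4,4,3,1,6) = 1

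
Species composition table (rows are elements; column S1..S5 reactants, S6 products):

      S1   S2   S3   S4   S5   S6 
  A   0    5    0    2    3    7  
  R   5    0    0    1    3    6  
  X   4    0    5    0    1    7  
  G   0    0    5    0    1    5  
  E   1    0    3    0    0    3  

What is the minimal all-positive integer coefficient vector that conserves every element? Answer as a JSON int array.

A: 3·0+3·5+5·0+6·2+5·3 = 42 | 6·7 = 42
R: 3·5+3·0+5·0+6·1+5·3 = 36 | 6·6 = 36
X: 3·4+3·0+5·5+6·0+5·1 = 42 | 6·7 = 42
G: 3·0+3·0+5·5+6·0+5·1 = 30 | 6·5 = 30
E: 3·1+3·0+5·3+6·0+5·0 = 18 | 6·3 = 18
gcd(3,3,5,6,5,6) = 1

Coefficients: [3, 3, 5, 6, 5, 6]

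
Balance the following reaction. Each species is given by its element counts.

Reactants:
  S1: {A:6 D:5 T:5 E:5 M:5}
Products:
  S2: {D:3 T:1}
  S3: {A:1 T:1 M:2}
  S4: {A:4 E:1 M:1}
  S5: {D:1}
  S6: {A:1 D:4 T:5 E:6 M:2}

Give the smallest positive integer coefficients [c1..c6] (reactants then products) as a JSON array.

A: 3·6 = 18 | 1·0+4·1+3·4+4·0+2·1 = 18
D: 3·5 = 15 | 1·3+4·0+3·0+4·1+2·4 = 15
T: 3·5 = 15 | 1·1+4·1+3·0+4·0+2·5 = 15
E: 3·5 = 15 | 1·0+4·0+3·1+4·0+2·6 = 15
M: 3·5 = 15 | 1·0+4·2+3·1+4·0+2·2 = 15
gcd(3,1,4,3,4,2) = 1

Coefficients: [3, 1, 4, 3, 4, 2]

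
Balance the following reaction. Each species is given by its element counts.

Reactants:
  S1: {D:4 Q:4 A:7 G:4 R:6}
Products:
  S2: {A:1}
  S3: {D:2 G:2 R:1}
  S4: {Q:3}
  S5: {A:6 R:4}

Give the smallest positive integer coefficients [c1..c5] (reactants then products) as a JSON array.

D: 3·4 = 12 | 3·0+6·2+4·0+3·0 = 12
Q: 3·4 = 12 | 3·0+6·0+4·3+3·0 = 12
A: 3·7 = 21 | 3·1+6·0+4·0+3·6 = 21
G: 3·4 = 12 | 3·0+6·2+4·0+3·0 = 12
R: 3·6 = 18 | 3·0+6·1+4·0+3·4 = 18
gcd(3,3,6,4,3) = 1

Coefficients: [3, 3, 6, 4, 3]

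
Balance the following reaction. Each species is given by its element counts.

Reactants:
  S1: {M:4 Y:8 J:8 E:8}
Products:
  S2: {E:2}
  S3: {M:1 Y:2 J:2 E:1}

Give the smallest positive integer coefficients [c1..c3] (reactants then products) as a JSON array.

M: 1·4 = 4 | 2·0+4·1 = 4
Y: 1·8 = 8 | 2·0+4·2 = 8
J: 1·8 = 8 | 2·0+4·2 = 8
E: 1·8 = 8 | 2·2+4·1 = 8
gcd(1,2,4) = 1

Coefficients: [1, 2, 4]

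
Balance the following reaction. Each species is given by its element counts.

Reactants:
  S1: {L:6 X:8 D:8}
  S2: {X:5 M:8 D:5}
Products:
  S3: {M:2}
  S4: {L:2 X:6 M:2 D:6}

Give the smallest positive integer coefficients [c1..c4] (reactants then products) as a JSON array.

L: 1·6+2·0 = 6 | 5·0+3·2 = 6
X: 1·8+2·5 = 18 | 5·0+3·6 = 18
M: 1·0+2·8 = 16 | 5·2+3·2 = 16
D: 1·8+2·5 = 18 | 5·0+3·6 = 18
gcd(1,2,5,3) = 1

Coefficients: [1, 2, 5, 3]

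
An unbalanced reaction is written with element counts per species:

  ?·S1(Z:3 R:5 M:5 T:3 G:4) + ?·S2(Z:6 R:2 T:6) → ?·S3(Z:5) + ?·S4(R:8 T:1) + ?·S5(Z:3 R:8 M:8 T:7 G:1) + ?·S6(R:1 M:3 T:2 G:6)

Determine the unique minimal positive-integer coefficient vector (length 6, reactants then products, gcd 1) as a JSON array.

Coefficients: [5, 1, 3, 1, 2, 3]

Z: 5·3+1·6 = 21 | 3·5+1·0+2·3+3·0 = 21
R: 5·5+1·2 = 27 | 3·0+1·8+2·8+3·1 = 27
M: 5·5+1·0 = 25 | 3·0+1·0+2·8+3·3 = 25
T: 5·3+1·6 = 21 | 3·0+1·1+2·7+3·2 = 21
G: 5·4+1·0 = 20 | 3·0+1·0+2·1+3·6 = 20
gcd(5,1,3,1,2,3) = 1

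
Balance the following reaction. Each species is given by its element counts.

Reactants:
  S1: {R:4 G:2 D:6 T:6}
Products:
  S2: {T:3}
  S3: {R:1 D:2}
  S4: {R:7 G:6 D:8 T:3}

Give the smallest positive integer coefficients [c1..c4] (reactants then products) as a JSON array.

R: 3·4 = 12 | 5·0+5·1+1·7 = 12
G: 3·2 = 6 | 5·0+5·0+1·6 = 6
D: 3·6 = 18 | 5·0+5·2+1·8 = 18
T: 3·6 = 18 | 5·3+5·0+1·3 = 18
gcd(3,5,5,1) = 1

Coefficients: [3, 5, 5, 1]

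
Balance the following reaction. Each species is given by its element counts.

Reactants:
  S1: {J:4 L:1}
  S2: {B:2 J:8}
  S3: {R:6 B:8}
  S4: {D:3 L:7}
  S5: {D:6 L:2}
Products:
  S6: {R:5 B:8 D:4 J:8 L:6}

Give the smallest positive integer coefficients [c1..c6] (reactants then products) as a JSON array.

R: 4·0+4·0+5·6+4·0+2·0 = 30 | 6·5 = 30
B: 4·0+4·2+5·8+4·0+2·0 = 48 | 6·8 = 48
D: 4·0+4·0+5·0+4·3+2·6 = 24 | 6·4 = 24
J: 4·4+4·8+5·0+4·0+2·0 = 48 | 6·8 = 48
L: 4·1+4·0+5·0+4·7+2·2 = 36 | 6·6 = 36
gcd(4,4,5,4,2,6) = 1

Coefficients: [4, 4, 5, 4, 2, 6]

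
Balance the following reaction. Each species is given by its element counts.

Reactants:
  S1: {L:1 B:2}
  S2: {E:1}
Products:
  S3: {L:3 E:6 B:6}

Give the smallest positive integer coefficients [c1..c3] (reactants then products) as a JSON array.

L: 3·1+6·0 = 3 | 1·3 = 3
E: 3·0+6·1 = 6 | 1·6 = 6
B: 3·2+6·0 = 6 | 1·6 = 6
gcd(3,6,1) = 1

Coefficients: [3, 6, 1]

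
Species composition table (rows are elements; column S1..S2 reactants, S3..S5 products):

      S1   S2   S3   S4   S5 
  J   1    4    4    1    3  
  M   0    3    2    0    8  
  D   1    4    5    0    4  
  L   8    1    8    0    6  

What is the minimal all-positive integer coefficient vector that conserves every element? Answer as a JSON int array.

Coefficients: [5, 6, 5, 6, 1]

J: 5·1+6·4 = 29 | 5·4+6·1+1·3 = 29
M: 5·0+6·3 = 18 | 5·2+6·0+1·8 = 18
D: 5·1+6·4 = 29 | 5·5+6·0+1·4 = 29
L: 5·8+6·1 = 46 | 5·8+6·0+1·6 = 46
gcd(5,6,5,6,1) = 1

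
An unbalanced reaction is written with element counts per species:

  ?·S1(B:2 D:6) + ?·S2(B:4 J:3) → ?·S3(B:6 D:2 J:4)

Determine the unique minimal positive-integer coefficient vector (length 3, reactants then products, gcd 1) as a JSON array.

B: 1·2+4·4 = 18 | 3·6 = 18
D: 1·6+4·0 = 6 | 3·2 = 6
J: 1·0+4·3 = 12 | 3·4 = 12
gcd(1,4,3) = 1

Coefficients: [1, 4, 3]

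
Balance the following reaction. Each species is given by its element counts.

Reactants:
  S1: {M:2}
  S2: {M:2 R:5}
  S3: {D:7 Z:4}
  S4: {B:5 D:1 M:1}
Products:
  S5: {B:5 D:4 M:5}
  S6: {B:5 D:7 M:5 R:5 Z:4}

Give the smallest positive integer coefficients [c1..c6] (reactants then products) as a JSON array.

Coefficients: [5, 3, 3, 4, 1, 3]

B: 5·0+3·0+3·0+4·5 = 20 | 1·5+3·5 = 20
D: 5·0+3·0+3·7+4·1 = 25 | 1·4+3·7 = 25
M: 5·2+3·2+3·0+4·1 = 20 | 1·5+3·5 = 20
R: 5·0+3·5+3·0+4·0 = 15 | 1·0+3·5 = 15
Z: 5·0+3·0+3·4+4·0 = 12 | 1·0+3·4 = 12
gcd(5,3,3,4,1,3) = 1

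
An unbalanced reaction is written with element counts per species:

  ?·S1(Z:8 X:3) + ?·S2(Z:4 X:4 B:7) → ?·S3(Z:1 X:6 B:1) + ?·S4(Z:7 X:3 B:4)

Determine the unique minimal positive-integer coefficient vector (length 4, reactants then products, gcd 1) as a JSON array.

Z: 3·8+3·4 = 36 | 1·1+5·7 = 36
X: 3·3+3·4 = 21 | 1·6+5·3 = 21
B: 3·0+3·7 = 21 | 1·1+5·4 = 21
gcd(3,3,1,5) = 1

Coefficients: [3, 3, 1, 5]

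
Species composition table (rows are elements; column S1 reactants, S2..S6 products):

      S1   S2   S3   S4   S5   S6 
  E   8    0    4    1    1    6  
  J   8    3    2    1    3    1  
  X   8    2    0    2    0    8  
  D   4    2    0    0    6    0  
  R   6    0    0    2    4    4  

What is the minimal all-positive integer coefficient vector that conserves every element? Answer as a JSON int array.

Coefficients: [3, 3, 3, 5, 1, 1]

E: 3·8 = 24 | 3·0+3·4+5·1+1·1+1·6 = 24
J: 3·8 = 24 | 3·3+3·2+5·1+1·3+1·1 = 24
X: 3·8 = 24 | 3·2+3·0+5·2+1·0+1·8 = 24
D: 3·4 = 12 | 3·2+3·0+5·0+1·6+1·0 = 12
R: 3·6 = 18 | 3·0+3·0+5·2+1·4+1·4 = 18
gcd(3,3,3,5,1,1) = 1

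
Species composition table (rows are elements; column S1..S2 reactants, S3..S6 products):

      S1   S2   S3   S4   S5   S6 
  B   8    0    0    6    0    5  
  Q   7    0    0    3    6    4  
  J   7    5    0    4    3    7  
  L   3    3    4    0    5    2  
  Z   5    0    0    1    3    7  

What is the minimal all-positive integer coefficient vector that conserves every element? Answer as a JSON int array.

B: 5·8+1·0 = 40 | 1·0+5·6+2·0+2·5 = 40
Q: 5·7+1·0 = 35 | 1·0+5·3+2·6+2·4 = 35
J: 5·7+1·5 = 40 | 1·0+5·4+2·3+2·7 = 40
L: 5·3+1·3 = 18 | 1·4+5·0+2·5+2·2 = 18
Z: 5·5+1·0 = 25 | 1·0+5·1+2·3+2·7 = 25
gcd(5,1,1,5,2,2) = 1

Coefficients: [5, 1, 1, 5, 2, 2]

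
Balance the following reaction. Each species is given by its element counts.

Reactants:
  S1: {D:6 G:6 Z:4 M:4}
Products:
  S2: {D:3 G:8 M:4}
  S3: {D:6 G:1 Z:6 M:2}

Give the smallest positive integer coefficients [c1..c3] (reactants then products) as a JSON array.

D: 3·6 = 18 | 2·3+2·6 = 18
G: 3·6 = 18 | 2·8+2·1 = 18
Z: 3·4 = 12 | 2·0+2·6 = 12
M: 3·4 = 12 | 2·4+2·2 = 12
gcd(3,2,2) = 1

Coefficients: [3, 2, 2]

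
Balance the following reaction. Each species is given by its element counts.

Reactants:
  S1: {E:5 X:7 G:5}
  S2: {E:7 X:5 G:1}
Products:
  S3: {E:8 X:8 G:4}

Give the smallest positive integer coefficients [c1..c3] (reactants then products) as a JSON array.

E: 2·5+2·7 = 24 | 3·8 = 24
X: 2·7+2·5 = 24 | 3·8 = 24
G: 2·5+2·1 = 12 | 3·4 = 12
gcd(2,2,3) = 1

Coefficients: [2, 2, 3]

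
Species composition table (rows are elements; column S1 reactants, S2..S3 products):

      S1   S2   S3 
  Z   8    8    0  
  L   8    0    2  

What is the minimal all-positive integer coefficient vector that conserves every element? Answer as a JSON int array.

Coefficients: [1, 1, 4]

Z: 1·8 = 8 | 1·8+4·0 = 8
L: 1·8 = 8 | 1·0+4·2 = 8
gcd(1,1,4) = 1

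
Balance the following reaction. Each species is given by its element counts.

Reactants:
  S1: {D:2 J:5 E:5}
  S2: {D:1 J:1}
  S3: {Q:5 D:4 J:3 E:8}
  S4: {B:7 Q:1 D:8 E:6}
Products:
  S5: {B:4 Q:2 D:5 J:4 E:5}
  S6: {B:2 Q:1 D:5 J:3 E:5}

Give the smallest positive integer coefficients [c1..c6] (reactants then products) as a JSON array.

Coefficients: [2, 6, 1, 2, 1, 5]

B: 2·0+6·0+1·0+2·7 = 14 | 1·4+5·2 = 14
Q: 2·0+6·0+1·5+2·1 = 7 | 1·2+5·1 = 7
D: 2·2+6·1+1·4+2·8 = 30 | 1·5+5·5 = 30
J: 2·5+6·1+1·3+2·0 = 19 | 1·4+5·3 = 19
E: 2·5+6·0+1·8+2·6 = 30 | 1·5+5·5 = 30
gcd(2,6,1,2,1,5) = 1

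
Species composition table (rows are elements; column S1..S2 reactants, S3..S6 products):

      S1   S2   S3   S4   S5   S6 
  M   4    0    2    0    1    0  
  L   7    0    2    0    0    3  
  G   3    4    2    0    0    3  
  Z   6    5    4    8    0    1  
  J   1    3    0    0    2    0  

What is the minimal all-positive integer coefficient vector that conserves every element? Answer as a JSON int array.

Coefficients: [3, 3, 3, 2, 6, 5]

M: 3·4+3·0 = 12 | 3·2+2·0+6·1+5·0 = 12
L: 3·7+3·0 = 21 | 3·2+2·0+6·0+5·3 = 21
G: 3·3+3·4 = 21 | 3·2+2·0+6·0+5·3 = 21
Z: 3·6+3·5 = 33 | 3·4+2·8+6·0+5·1 = 33
J: 3·1+3·3 = 12 | 3·0+2·0+6·2+5·0 = 12
gcd(3,3,3,2,6,5) = 1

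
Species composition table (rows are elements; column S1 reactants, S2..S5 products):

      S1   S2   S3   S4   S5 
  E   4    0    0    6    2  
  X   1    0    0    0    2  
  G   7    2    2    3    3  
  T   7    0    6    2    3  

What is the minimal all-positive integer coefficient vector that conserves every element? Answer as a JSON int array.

E: 4·4 = 16 | 5·0+3·0+2·6+2·2 = 16
X: 4·1 = 4 | 5·0+3·0+2·0+2·2 = 4
G: 4·7 = 28 | 5·2+3·2+2·3+2·3 = 28
T: 4·7 = 28 | 5·0+3·6+2·2+2·3 = 28
gcd(4,5,3,2,2) = 1

Coefficients: [4, 5, 3, 2, 2]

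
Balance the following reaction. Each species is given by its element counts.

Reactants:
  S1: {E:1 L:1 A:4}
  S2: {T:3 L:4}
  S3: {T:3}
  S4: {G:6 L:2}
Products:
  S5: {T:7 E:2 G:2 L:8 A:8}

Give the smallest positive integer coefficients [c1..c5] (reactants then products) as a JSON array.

Coefficients: [6, 4, 3, 1, 3]

T: 6·0+4·3+3·3+1·0 = 21 | 3·7 = 21
E: 6·1+4·0+3·0+1·0 = 6 | 3·2 = 6
G: 6·0+4·0+3·0+1·6 = 6 | 3·2 = 6
L: 6·1+4·4+3·0+1·2 = 24 | 3·8 = 24
A: 6·4+4·0+3·0+1·0 = 24 | 3·8 = 24
gcd(6,4,3,1,3) = 1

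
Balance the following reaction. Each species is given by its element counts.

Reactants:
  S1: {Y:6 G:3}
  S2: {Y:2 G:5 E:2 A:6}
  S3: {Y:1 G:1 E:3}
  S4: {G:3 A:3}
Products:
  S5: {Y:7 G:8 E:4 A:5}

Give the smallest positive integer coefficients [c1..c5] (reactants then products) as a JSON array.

Y: 5·6+3·2+6·1+4·0 = 42 | 6·7 = 42
G: 5·3+3·5+6·1+4·3 = 48 | 6·8 = 48
E: 5·0+3·2+6·3+4·0 = 24 | 6·4 = 24
A: 5·0+3·6+6·0+4·3 = 30 | 6·5 = 30
gcd(5,3,6,4,6) = 1

Coefficients: [5, 3, 6, 4, 6]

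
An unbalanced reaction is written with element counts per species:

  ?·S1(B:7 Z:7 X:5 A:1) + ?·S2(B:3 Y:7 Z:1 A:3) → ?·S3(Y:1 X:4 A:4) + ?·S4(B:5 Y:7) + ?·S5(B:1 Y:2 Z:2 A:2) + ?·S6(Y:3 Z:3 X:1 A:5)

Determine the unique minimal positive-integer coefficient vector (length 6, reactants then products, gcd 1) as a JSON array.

B: 1·7+6·3 = 25 | 1·0+4·5+5·1+1·0 = 25
Y: 1·0+6·7 = 42 | 1·1+4·7+5·2+1·3 = 42
Z: 1·7+6·1 = 13 | 1·0+4·0+5·2+1·3 = 13
X: 1·5+6·0 = 5 | 1·4+4·0+5·0+1·1 = 5
A: 1·1+6·3 = 19 | 1·4+4·0+5·2+1·5 = 19
gcd(1,6,1,4,5,1) = 1

Coefficients: [1, 6, 1, 4, 5, 1]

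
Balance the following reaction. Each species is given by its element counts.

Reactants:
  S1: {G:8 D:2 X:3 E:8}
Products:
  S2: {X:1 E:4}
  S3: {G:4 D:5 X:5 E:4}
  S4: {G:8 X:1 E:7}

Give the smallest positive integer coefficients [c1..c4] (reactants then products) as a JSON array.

Coefficients: [5, 1, 2, 4]

G: 5·8 = 40 | 1·0+2·4+4·8 = 40
D: 5·2 = 10 | 1·0+2·5+4·0 = 10
X: 5·3 = 15 | 1·1+2·5+4·1 = 15
E: 5·8 = 40 | 1·4+2·4+4·7 = 40
gcd(5,1,2,4) = 1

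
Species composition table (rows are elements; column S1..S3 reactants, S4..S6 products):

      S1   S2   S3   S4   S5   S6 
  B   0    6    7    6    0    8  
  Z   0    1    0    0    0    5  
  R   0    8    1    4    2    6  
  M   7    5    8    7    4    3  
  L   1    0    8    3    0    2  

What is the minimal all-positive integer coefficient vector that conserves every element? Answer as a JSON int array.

Coefficients: [4, 5, 2, 6, 6, 1]

B: 4·0+5·6+2·7 = 44 | 6·6+6·0+1·8 = 44
Z: 4·0+5·1+2·0 = 5 | 6·0+6·0+1·5 = 5
R: 4·0+5·8+2·1 = 42 | 6·4+6·2+1·6 = 42
M: 4·7+5·5+2·8 = 69 | 6·7+6·4+1·3 = 69
L: 4·1+5·0+2·8 = 20 | 6·3+6·0+1·2 = 20
gcd(4,5,2,6,6,1) = 1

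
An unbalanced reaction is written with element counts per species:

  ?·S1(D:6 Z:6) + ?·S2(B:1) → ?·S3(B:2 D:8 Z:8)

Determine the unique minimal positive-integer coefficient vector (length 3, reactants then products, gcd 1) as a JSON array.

B: 4·0+6·1 = 6 | 3·2 = 6
D: 4·6+6·0 = 24 | 3·8 = 24
Z: 4·6+6·0 = 24 | 3·8 = 24
gcd(4,6,3) = 1

Coefficients: [4, 6, 3]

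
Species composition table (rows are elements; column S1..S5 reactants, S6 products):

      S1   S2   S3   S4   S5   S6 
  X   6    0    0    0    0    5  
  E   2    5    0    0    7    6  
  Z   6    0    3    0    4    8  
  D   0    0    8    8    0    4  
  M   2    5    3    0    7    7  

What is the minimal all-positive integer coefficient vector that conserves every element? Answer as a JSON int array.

X: 5·6+1·0+2·0+1·0+3·0 = 30 | 6·5 = 30
E: 5·2+1·5+2·0+1·0+3·7 = 36 | 6·6 = 36
Z: 5·6+1·0+2·3+1·0+3·4 = 48 | 6·8 = 48
D: 5·0+1·0+2·8+1·8+3·0 = 24 | 6·4 = 24
M: 5·2+1·5+2·3+1·0+3·7 = 42 | 6·7 = 42
gcd(5,1,2,1,3,6) = 1

Coefficients: [5, 1, 2, 1, 3, 6]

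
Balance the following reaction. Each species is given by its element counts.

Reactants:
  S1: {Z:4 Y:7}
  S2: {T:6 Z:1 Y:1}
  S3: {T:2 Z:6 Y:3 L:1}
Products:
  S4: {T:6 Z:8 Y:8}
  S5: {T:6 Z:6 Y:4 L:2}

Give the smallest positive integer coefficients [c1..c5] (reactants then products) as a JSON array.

T: 4·0+6·6+6·2 = 48 | 5·6+3·6 = 48
Z: 4·4+6·1+6·6 = 58 | 5·8+3·6 = 58
Y: 4·7+6·1+6·3 = 52 | 5·8+3·4 = 52
L: 4·0+6·0+6·1 = 6 | 5·0+3·2 = 6
gcd(4,6,6,5,3) = 1

Coefficients: [4, 6, 6, 5, 3]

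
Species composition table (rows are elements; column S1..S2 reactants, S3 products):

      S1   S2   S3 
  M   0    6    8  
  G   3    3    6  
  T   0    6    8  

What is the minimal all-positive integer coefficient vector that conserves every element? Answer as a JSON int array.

Coefficients: [2, 4, 3]

M: 2·0+4·6 = 24 | 3·8 = 24
G: 2·3+4·3 = 18 | 3·6 = 18
T: 2·0+4·6 = 24 | 3·8 = 24
gcd(2,4,3) = 1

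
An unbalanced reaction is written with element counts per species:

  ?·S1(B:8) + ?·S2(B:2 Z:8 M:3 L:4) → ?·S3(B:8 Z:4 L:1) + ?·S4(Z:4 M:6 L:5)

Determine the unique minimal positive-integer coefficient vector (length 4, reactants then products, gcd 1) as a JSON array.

B: 5·8+4·2 = 48 | 6·8+2·0 = 48
Z: 5·0+4·8 = 32 | 6·4+2·4 = 32
M: 5·0+4·3 = 12 | 6·0+2·6 = 12
L: 5·0+4·4 = 16 | 6·1+2·5 = 16
gcd(5,4,6,2) = 1

Coefficients: [5, 4, 6, 2]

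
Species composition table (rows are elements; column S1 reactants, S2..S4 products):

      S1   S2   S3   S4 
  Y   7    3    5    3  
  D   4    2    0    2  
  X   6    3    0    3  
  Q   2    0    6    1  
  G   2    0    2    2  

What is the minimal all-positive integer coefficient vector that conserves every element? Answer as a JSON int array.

Coefficients: [5, 6, 1, 4]

Y: 5·7 = 35 | 6·3+1·5+4·3 = 35
D: 5·4 = 20 | 6·2+1·0+4·2 = 20
X: 5·6 = 30 | 6·3+1·0+4·3 = 30
Q: 5·2 = 10 | 6·0+1·6+4·1 = 10
G: 5·2 = 10 | 6·0+1·2+4·2 = 10
gcd(5,6,1,4) = 1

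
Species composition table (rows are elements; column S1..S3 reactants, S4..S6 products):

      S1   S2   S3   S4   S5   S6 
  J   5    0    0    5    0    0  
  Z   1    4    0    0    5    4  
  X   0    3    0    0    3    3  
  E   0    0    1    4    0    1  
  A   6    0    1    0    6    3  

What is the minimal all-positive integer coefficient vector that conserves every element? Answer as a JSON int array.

J: 1·5+3·0+6·0 = 5 | 1·5+1·0+2·0 = 5
Z: 1·1+3·4+6·0 = 13 | 1·0+1·5+2·4 = 13
X: 1·0+3·3+6·0 = 9 | 1·0+1·3+2·3 = 9
E: 1·0+3·0+6·1 = 6 | 1·4+1·0+2·1 = 6
A: 1·6+3·0+6·1 = 12 | 1·0+1·6+2·3 = 12
gcd(1,3,6,1,1,2) = 1

Coefficients: [1, 3, 6, 1, 1, 2]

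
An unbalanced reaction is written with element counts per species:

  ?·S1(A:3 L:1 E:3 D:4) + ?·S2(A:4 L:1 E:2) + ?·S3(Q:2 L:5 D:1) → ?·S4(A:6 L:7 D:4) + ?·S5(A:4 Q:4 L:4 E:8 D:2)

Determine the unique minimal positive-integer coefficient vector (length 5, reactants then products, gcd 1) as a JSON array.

Coefficients: [4, 6, 6, 4, 3]

A: 4·3+6·4+6·0 = 36 | 4·6+3·4 = 36
Q: 4·0+6·0+6·2 = 12 | 4·0+3·4 = 12
L: 4·1+6·1+6·5 = 40 | 4·7+3·4 = 40
E: 4·3+6·2+6·0 = 24 | 4·0+3·8 = 24
D: 4·4+6·0+6·1 = 22 | 4·4+3·2 = 22
gcd(4,6,6,4,3) = 1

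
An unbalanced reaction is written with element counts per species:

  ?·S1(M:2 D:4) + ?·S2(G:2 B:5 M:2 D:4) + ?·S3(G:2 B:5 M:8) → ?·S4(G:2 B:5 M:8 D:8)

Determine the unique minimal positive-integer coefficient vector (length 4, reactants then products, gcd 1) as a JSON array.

Coefficients: [3, 1, 1, 2]

G: 3·0+1·2+1·2 = 4 | 2·2 = 4
B: 3·0+1·5+1·5 = 10 | 2·5 = 10
M: 3·2+1·2+1·8 = 16 | 2·8 = 16
D: 3·4+1·4+1·0 = 16 | 2·8 = 16
gcd(3,1,1,2) = 1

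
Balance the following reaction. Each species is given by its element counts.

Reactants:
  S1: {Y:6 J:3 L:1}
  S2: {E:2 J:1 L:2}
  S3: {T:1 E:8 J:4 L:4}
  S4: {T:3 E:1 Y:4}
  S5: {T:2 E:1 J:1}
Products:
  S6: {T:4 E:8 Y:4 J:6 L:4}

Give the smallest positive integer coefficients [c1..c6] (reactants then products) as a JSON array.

T: 2·0+1·0+3·1+1·3+5·2 = 16 | 4·4 = 16
E: 2·0+1·2+3·8+1·1+5·1 = 32 | 4·8 = 32
Y: 2·6+1·0+3·0+1·4+5·0 = 16 | 4·4 = 16
J: 2·3+1·1+3·4+1·0+5·1 = 24 | 4·6 = 24
L: 2·1+1·2+3·4+1·0+5·0 = 16 | 4·4 = 16
gcd(2,1,3,1,5,4) = 1

Coefficients: [2, 1, 3, 1, 5, 4]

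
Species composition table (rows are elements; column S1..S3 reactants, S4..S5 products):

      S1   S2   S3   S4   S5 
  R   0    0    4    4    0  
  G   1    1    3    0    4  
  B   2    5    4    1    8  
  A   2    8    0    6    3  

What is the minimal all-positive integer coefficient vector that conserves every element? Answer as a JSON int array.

R: 4·0+5·0+5·4 = 20 | 5·4+6·0 = 20
G: 4·1+5·1+5·3 = 24 | 5·0+6·4 = 24
B: 4·2+5·5+5·4 = 53 | 5·1+6·8 = 53
A: 4·2+5·8+5·0 = 48 | 5·6+6·3 = 48
gcd(4,5,5,5,6) = 1

Coefficients: [4, 5, 5, 5, 6]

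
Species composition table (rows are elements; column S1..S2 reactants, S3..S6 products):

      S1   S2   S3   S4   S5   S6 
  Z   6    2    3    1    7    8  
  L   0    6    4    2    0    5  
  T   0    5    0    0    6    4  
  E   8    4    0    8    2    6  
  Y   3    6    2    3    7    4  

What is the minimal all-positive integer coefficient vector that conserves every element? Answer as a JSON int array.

Z: 5·6+4·2 = 38 | 1·3+5·1+2·7+2·8 = 38
L: 5·0+4·6 = 24 | 1·4+5·2+2·0+2·5 = 24
T: 5·0+4·5 = 20 | 1·0+5·0+2·6+2·4 = 20
E: 5·8+4·4 = 56 | 1·0+5·8+2·2+2·6 = 56
Y: 5·3+4·6 = 39 | 1·2+5·3+2·7+2·4 = 39
gcd(5,4,1,5,2,2) = 1

Coefficients: [5, 4, 1, 5, 2, 2]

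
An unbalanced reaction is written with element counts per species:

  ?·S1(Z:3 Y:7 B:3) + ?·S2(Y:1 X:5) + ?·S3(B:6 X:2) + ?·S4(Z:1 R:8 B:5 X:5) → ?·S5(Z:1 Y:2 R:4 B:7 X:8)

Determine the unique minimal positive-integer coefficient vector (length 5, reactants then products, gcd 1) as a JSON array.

Coefficients: [1, 5, 4, 3, 6]

Z: 1·3+5·0+4·0+3·1 = 6 | 6·1 = 6
Y: 1·7+5·1+4·0+3·0 = 12 | 6·2 = 12
R: 1·0+5·0+4·0+3·8 = 24 | 6·4 = 24
B: 1·3+5·0+4·6+3·5 = 42 | 6·7 = 42
X: 1·0+5·5+4·2+3·5 = 48 | 6·8 = 48
gcd(1,5,4,3,6) = 1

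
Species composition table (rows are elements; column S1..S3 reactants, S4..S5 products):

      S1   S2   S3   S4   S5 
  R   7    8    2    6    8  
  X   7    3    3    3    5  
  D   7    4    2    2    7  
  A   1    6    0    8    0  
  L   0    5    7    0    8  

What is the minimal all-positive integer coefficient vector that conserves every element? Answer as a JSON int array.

R: 2·7+5·8+1·2 = 56 | 4·6+4·8 = 56
X: 2·7+5·3+1·3 = 32 | 4·3+4·5 = 32
D: 2·7+5·4+1·2 = 36 | 4·2+4·7 = 36
A: 2·1+5·6+1·0 = 32 | 4·8+4·0 = 32
L: 2·0+5·5+1·7 = 32 | 4·0+4·8 = 32
gcd(2,5,1,4,4) = 1

Coefficients: [2, 5, 1, 4, 4]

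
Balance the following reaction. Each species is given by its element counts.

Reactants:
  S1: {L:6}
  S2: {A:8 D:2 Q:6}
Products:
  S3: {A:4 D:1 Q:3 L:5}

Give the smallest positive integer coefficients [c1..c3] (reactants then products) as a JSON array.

A: 5·0+3·8 = 24 | 6·4 = 24
D: 5·0+3·2 = 6 | 6·1 = 6
Q: 5·0+3·6 = 18 | 6·3 = 18
L: 5·6+3·0 = 30 | 6·5 = 30
gcd(5,3,6) = 1

Coefficients: [5, 3, 6]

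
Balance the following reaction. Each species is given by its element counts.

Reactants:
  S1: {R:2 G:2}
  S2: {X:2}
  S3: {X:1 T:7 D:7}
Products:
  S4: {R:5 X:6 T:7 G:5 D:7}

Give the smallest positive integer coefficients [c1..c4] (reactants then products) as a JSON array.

R: 5·2+5·0+2·0 = 10 | 2·5 = 10
X: 5·0+5·2+2·1 = 12 | 2·6 = 12
T: 5·0+5·0+2·7 = 14 | 2·7 = 14
G: 5·2+5·0+2·0 = 10 | 2·5 = 10
D: 5·0+5·0+2·7 = 14 | 2·7 = 14
gcd(5,5,2,2) = 1

Coefficients: [5, 5, 2, 2]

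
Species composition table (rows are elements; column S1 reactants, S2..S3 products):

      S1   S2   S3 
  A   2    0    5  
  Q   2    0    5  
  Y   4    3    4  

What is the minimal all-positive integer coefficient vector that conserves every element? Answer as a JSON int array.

A: 5·2 = 10 | 4·0+2·5 = 10
Q: 5·2 = 10 | 4·0+2·5 = 10
Y: 5·4 = 20 | 4·3+2·4 = 20
gcd(5,4,2) = 1

Coefficients: [5, 4, 2]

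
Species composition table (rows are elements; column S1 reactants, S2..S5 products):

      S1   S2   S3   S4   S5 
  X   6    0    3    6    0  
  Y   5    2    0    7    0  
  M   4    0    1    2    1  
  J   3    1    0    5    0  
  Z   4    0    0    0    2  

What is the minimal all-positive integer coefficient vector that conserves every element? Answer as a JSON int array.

X: 3·6 = 18 | 4·0+4·3+1·6+6·0 = 18
Y: 3·5 = 15 | 4·2+4·0+1·7+6·0 = 15
M: 3·4 = 12 | 4·0+4·1+1·2+6·1 = 12
J: 3·3 = 9 | 4·1+4·0+1·5+6·0 = 9
Z: 3·4 = 12 | 4·0+4·0+1·0+6·2 = 12
gcd(3,4,4,1,6) = 1

Coefficients: [3, 4, 4, 1, 6]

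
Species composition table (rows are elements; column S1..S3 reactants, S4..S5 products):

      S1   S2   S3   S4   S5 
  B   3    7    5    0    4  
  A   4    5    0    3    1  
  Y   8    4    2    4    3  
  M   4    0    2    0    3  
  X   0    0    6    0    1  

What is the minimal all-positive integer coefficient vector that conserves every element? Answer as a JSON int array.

Coefficients: [4, 1, 1, 5, 6]

B: 4·3+1·7+1·5 = 24 | 5·0+6·4 = 24
A: 4·4+1·5+1·0 = 21 | 5·3+6·1 = 21
Y: 4·8+1·4+1·2 = 38 | 5·4+6·3 = 38
M: 4·4+1·0+1·2 = 18 | 5·0+6·3 = 18
X: 4·0+1·0+1·6 = 6 | 5·0+6·1 = 6
gcd(4,1,1,5,6) = 1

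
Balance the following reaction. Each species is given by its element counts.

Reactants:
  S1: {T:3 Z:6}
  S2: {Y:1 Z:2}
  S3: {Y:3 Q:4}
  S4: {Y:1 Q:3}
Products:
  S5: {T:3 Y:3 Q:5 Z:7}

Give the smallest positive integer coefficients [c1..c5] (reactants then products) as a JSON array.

Coefficients: [2, 1, 1, 2, 2]

T: 2·3+1·0+1·0+2·0 = 6 | 2·3 = 6
Y: 2·0+1·1+1·3+2·1 = 6 | 2·3 = 6
Q: 2·0+1·0+1·4+2·3 = 10 | 2·5 = 10
Z: 2·6+1·2+1·0+2·0 = 14 | 2·7 = 14
gcd(2,1,1,2,2) = 1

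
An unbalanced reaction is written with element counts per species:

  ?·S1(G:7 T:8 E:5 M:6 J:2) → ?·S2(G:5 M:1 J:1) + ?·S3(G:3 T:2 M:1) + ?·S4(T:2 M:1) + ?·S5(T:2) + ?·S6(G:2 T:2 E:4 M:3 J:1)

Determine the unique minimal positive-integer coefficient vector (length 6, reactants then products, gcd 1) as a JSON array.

Coefficients: [4, 3, 1, 5, 5, 5]

G: 4·7 = 28 | 3·5+1·3+5·0+5·0+5·2 = 28
T: 4·8 = 32 | 3·0+1·2+5·2+5·2+5·2 = 32
E: 4·5 = 20 | 3·0+1·0+5·0+5·0+5·4 = 20
M: 4·6 = 24 | 3·1+1·1+5·1+5·0+5·3 = 24
J: 4·2 = 8 | 3·1+1·0+5·0+5·0+5·1 = 8
gcd(4,3,1,5,5,5) = 1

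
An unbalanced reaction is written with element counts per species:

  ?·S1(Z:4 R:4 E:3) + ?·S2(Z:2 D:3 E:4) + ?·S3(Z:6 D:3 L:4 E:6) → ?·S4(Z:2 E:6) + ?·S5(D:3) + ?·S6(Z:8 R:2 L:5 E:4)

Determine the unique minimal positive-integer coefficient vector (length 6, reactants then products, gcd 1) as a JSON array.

Z: 2·4+1·2+5·6 = 40 | 4·2+6·0+4·8 = 40
R: 2·4+1·0+5·0 = 8 | 4·0+6·0+4·2 = 8
D: 2·0+1·3+5·3 = 18 | 4·0+6·3+4·0 = 18
L: 2·0+1·0+5·4 = 20 | 4·0+6·0+4·5 = 20
E: 2·3+1·4+5·6 = 40 | 4·6+6·0+4·4 = 40
gcd(2,1,5,4,6,4) = 1

Coefficients: [2, 1, 5, 4, 6, 4]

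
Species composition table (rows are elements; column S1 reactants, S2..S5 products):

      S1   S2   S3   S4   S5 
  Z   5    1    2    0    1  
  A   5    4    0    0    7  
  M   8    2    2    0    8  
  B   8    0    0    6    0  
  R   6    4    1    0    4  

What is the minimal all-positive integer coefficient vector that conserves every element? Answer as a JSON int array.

Coefficients: [3, 2, 6, 4, 1]

Z: 3·5 = 15 | 2·1+6·2+4·0+1·1 = 15
A: 3·5 = 15 | 2·4+6·0+4·0+1·7 = 15
M: 3·8 = 24 | 2·2+6·2+4·0+1·8 = 24
B: 3·8 = 24 | 2·0+6·0+4·6+1·0 = 24
R: 3·6 = 18 | 2·4+6·1+4·0+1·4 = 18
gcd(3,2,6,4,1) = 1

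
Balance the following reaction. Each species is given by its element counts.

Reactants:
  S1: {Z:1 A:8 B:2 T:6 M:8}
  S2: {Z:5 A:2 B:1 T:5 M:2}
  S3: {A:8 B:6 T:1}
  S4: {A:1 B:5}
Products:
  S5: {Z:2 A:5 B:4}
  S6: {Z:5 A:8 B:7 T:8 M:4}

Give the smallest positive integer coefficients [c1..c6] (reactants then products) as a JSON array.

Z: 1·1+6·5+4·0+3·0 = 31 | 3·2+5·5 = 31
A: 1·8+6·2+4·8+3·1 = 55 | 3·5+5·8 = 55
B: 1·2+6·1+4·6+3·5 = 47 | 3·4+5·7 = 47
T: 1·6+6·5+4·1+3·0 = 40 | 3·0+5·8 = 40
M: 1·8+6·2+4·0+3·0 = 20 | 3·0+5·4 = 20
gcd(1,6,4,3,3,5) = 1

Coefficients: [1, 6, 4, 3, 3, 5]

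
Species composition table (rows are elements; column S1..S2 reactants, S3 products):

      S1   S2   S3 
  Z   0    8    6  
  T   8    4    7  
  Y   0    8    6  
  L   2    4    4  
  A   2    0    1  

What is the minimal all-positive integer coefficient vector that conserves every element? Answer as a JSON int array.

Coefficients: [2, 3, 4]

Z: 2·0+3·8 = 24 | 4·6 = 24
T: 2·8+3·4 = 28 | 4·7 = 28
Y: 2·0+3·8 = 24 | 4·6 = 24
L: 2·2+3·4 = 16 | 4·4 = 16
A: 2·2+3·0 = 4 | 4·1 = 4
gcd(2,3,4) = 1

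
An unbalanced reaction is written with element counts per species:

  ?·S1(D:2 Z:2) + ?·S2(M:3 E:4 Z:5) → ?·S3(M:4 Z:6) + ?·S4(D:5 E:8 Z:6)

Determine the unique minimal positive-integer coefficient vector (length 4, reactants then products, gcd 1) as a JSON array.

D: 5·2+4·0 = 10 | 3·0+2·5 = 10
M: 5·0+4·3 = 12 | 3·4+2·0 = 12
E: 5·0+4·4 = 16 | 3·0+2·8 = 16
Z: 5·2+4·5 = 30 | 3·6+2·6 = 30
gcd(5,4,3,2) = 1

Coefficients: [5, 4, 3, 2]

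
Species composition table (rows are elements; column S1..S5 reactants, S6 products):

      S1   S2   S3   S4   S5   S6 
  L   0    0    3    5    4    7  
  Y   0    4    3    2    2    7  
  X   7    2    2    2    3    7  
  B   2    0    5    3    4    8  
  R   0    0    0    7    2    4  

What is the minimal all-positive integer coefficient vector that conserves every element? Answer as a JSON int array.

L: 1·0+4·0+4·3+2·5+5·4 = 42 | 6·7 = 42
Y: 1·0+4·4+4·3+2·2+5·2 = 42 | 6·7 = 42
X: 1·7+4·2+4·2+2·2+5·3 = 42 | 6·7 = 42
B: 1·2+4·0+4·5+2·3+5·4 = 48 | 6·8 = 48
R: 1·0+4·0+4·0+2·7+5·2 = 24 | 6·4 = 24
gcd(1,4,4,2,5,6) = 1

Coefficients: [1, 4, 4, 2, 5, 6]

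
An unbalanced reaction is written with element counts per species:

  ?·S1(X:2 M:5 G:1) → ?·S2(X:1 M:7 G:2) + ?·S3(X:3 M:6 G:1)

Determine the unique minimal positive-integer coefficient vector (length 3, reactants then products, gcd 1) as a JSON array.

X: 5·2 = 10 | 1·1+3·3 = 10
M: 5·5 = 25 | 1·7+3·6 = 25
G: 5·1 = 5 | 1·2+3·1 = 5
gcd(5,1,3) = 1

Coefficients: [5, 1, 3]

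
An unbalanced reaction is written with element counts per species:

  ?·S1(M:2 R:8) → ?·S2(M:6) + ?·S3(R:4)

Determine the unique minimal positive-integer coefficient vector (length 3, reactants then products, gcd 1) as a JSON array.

M: 3·2 = 6 | 1·6+6·0 = 6
R: 3·8 = 24 | 1·0+6·4 = 24
gcd(3,1,6) = 1

Coefficients: [3, 1, 6]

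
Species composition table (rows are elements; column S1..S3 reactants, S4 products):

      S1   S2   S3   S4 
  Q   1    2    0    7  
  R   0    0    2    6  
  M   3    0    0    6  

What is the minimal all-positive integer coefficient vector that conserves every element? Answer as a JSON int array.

Q: 4·1+5·2+6·0 = 14 | 2·7 = 14
R: 4·0+5·0+6·2 = 12 | 2·6 = 12
M: 4·3+5·0+6·0 = 12 | 2·6 = 12
gcd(4,5,6,2) = 1

Coefficients: [4, 5, 6, 2]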